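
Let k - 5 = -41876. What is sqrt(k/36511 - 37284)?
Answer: 9*I*sqrt(613618287845)/36511 ≈ 193.09*I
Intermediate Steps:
k = -41871 (k = 5 - 41876 = -41871)
sqrt(k/36511 - 37284) = sqrt(-41871/36511 - 37284) = sqrt(-1361317995/36511) = 9*I*sqrt(613618287845)/36511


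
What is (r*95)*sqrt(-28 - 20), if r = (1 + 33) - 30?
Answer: 1520*I*sqrt(3) ≈ 2632.7*I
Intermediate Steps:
r = 4 (r = 34 - 30 = 4)
(r*95)*sqrt(-28 - 20) = (4*95)*sqrt(-28 - 20) = 380*sqrt(-48) = 380*(4*I*sqrt(3)) = 1520*I*sqrt(3)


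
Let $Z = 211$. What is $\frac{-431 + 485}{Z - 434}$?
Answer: $- \frac{54}{223} \approx -0.24215$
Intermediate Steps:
$\frac{-431 + 485}{Z - 434} = \frac{-431 + 485}{211 - 434} = \frac{54}{-223} = 54 \left(- \frac{1}{223}\right) = - \frac{54}{223}$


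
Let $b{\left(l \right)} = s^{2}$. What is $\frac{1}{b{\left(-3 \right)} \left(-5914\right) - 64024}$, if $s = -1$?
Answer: $- \frac{1}{69938} \approx -1.4298 \cdot 10^{-5}$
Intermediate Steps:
$b{\left(l \right)} = 1$ ($b{\left(l \right)} = \left(-1\right)^{2} = 1$)
$\frac{1}{b{\left(-3 \right)} \left(-5914\right) - 64024} = \frac{1}{1 \left(-5914\right) - 64024} = \frac{1}{-5914 - 64024} = \frac{1}{-69938} = - \frac{1}{69938}$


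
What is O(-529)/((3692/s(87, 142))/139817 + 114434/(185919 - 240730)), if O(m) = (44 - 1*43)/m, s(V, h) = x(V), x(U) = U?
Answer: 28988058003/32010982643702 ≈ 0.00090557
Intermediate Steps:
s(V, h) = V
O(m) = 1/m (O(m) = (44 - 43)/m = 1/m)
O(-529)/((3692/s(87, 142))/139817 + 114434/(185919 - 240730)) = 1/((-529)*((3692/87)/139817 + 114434/(185919 - 240730))) = -1/(529*((3692*(1/87))*(1/139817) + 114434/(-54811))) = -1/(529*((3692/87)*(1/139817) + 114434*(-1/54811))) = -1/(529*(3692/12164079 - 114434/54811)) = -1/(529*(-1391781854074/666725334069)) = -1/529*(-666725334069/1391781854074) = 28988058003/32010982643702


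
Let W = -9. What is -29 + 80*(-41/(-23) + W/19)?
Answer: 33087/437 ≈ 75.714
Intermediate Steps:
-29 + 80*(-41/(-23) + W/19) = -29 + 80*(-41/(-23) - 9/19) = -29 + 80*(-41*(-1/23) - 9*1/19) = -29 + 80*(41/23 - 9/19) = -29 + 80*(572/437) = -29 + 45760/437 = 33087/437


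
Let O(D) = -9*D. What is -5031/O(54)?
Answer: 559/54 ≈ 10.352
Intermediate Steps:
-5031/O(54) = -5031/((-9*54)) = -5031/(-486) = -5031*(-1/486) = 559/54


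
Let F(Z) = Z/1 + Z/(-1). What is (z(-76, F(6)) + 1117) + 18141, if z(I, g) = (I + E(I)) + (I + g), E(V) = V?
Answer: 19030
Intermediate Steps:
F(Z) = 0 (F(Z) = Z*1 + Z*(-1) = Z - Z = 0)
z(I, g) = g + 3*I (z(I, g) = (I + I) + (I + g) = 2*I + (I + g) = g + 3*I)
(z(-76, F(6)) + 1117) + 18141 = ((0 + 3*(-76)) + 1117) + 18141 = ((0 - 228) + 1117) + 18141 = (-228 + 1117) + 18141 = 889 + 18141 = 19030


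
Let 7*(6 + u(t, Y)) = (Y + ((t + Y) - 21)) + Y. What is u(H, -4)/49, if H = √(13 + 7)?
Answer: -75/343 + 2*√5/343 ≈ -0.20562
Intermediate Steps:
H = 2*√5 (H = √20 = 2*√5 ≈ 4.4721)
u(t, Y) = -9 + t/7 + 3*Y/7 (u(t, Y) = -6 + ((Y + ((t + Y) - 21)) + Y)/7 = -6 + ((Y + ((Y + t) - 21)) + Y)/7 = -6 + ((Y + (-21 + Y + t)) + Y)/7 = -6 + ((-21 + t + 2*Y) + Y)/7 = -6 + (-21 + t + 3*Y)/7 = -6 + (-3 + t/7 + 3*Y/7) = -9 + t/7 + 3*Y/7)
u(H, -4)/49 = (-9 + (2*√5)/7 + (3/7)*(-4))/49 = (-9 + 2*√5/7 - 12/7)*(1/49) = (-75/7 + 2*√5/7)*(1/49) = -75/343 + 2*√5/343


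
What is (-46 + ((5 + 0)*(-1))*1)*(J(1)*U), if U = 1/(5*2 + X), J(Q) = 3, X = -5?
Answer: -153/5 ≈ -30.600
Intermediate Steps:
U = ⅕ (U = 1/(5*2 - 5) = 1/(10 - 5) = 1/5 = ⅕ ≈ 0.20000)
(-46 + ((5 + 0)*(-1))*1)*(J(1)*U) = (-46 + ((5 + 0)*(-1))*1)*(3*(⅕)) = (-46 + (5*(-1))*1)*(⅗) = (-46 - 5*1)*(⅗) = (-46 - 5)*(⅗) = -51*⅗ = -153/5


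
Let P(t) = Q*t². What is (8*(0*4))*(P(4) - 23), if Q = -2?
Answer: 0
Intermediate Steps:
P(t) = -2*t²
(8*(0*4))*(P(4) - 23) = (8*(0*4))*(-2*4² - 23) = (8*0)*(-2*16 - 23) = 0*(-32 - 23) = 0*(-55) = 0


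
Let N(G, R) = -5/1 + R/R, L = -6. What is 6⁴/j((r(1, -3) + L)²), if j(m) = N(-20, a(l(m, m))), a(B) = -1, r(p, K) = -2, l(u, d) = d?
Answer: -324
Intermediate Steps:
N(G, R) = -4 (N(G, R) = -5*1 + 1 = -5 + 1 = -4)
j(m) = -4
6⁴/j((r(1, -3) + L)²) = 6⁴/(-4) = 1296*(-¼) = -324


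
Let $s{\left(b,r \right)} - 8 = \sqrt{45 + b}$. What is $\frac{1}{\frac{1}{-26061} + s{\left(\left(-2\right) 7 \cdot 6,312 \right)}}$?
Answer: $\frac{5433379707}{69954682288} - \frac{679175721 i \sqrt{39}}{69954682288} \approx 0.07767 - 0.060631 i$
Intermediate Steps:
$s{\left(b,r \right)} = 8 + \sqrt{45 + b}$
$\frac{1}{\frac{1}{-26061} + s{\left(\left(-2\right) 7 \cdot 6,312 \right)}} = \frac{1}{\frac{1}{-26061} + \left(8 + \sqrt{45 + \left(-2\right) 7 \cdot 6}\right)} = \frac{1}{- \frac{1}{26061} + \left(8 + \sqrt{45 - 84}\right)} = \frac{1}{- \frac{1}{26061} + \left(8 + \sqrt{-39}\right)} = \frac{1}{- \frac{1}{26061} + \left(8 + i \sqrt{39}\right)} = \frac{1}{\frac{208487}{26061} + i \sqrt{39}}$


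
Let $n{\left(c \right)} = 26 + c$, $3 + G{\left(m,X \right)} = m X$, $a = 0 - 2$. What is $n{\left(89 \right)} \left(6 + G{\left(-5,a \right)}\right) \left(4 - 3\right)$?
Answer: $1495$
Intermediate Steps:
$a = -2$
$G{\left(m,X \right)} = -3 + X m$ ($G{\left(m,X \right)} = -3 + m X = -3 + X m$)
$n{\left(89 \right)} \left(6 + G{\left(-5,a \right)}\right) \left(4 - 3\right) = \left(26 + 89\right) \left(6 - -7\right) \left(4 - 3\right) = 115 \left(6 + \left(-3 + 10\right)\right) 1 = 115 \left(6 + 7\right) 1 = 115 \cdot 13 \cdot 1 = 115 \cdot 13 = 1495$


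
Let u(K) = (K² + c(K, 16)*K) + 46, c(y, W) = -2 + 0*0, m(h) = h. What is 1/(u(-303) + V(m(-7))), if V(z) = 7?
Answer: 1/92468 ≈ 1.0815e-5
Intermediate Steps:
c(y, W) = -2 (c(y, W) = -2 + 0 = -2)
u(K) = 46 + K² - 2*K (u(K) = (K² - 2*K) + 46 = 46 + K² - 2*K)
1/(u(-303) + V(m(-7))) = 1/((46 + (-303)² - 2*(-303)) + 7) = 1/((46 + 91809 + 606) + 7) = 1/(92461 + 7) = 1/92468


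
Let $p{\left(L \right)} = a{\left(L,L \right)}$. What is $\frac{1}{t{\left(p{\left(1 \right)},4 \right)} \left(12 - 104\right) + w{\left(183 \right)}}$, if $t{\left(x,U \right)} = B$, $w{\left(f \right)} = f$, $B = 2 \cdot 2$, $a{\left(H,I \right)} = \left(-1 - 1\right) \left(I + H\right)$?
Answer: $- \frac{1}{185} \approx -0.0054054$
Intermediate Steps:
$a{\left(H,I \right)} = - 2 H - 2 I$ ($a{\left(H,I \right)} = - 2 \left(H + I\right) = - 2 H - 2 I$)
$B = 4$
$p{\left(L \right)} = - 4 L$ ($p{\left(L \right)} = - 2 L - 2 L = - 4 L$)
$t{\left(x,U \right)} = 4$
$\frac{1}{t{\left(p{\left(1 \right)},4 \right)} \left(12 - 104\right) + w{\left(183 \right)}} = \frac{1}{4 \left(12 - 104\right) + 183} = \frac{1}{4 \left(-92\right) + 183} = \frac{1}{-368 + 183} = \frac{1}{-185} = - \frac{1}{185}$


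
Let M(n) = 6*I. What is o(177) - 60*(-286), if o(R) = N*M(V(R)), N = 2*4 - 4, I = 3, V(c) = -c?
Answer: 17232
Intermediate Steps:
M(n) = 18 (M(n) = 6*3 = 18)
N = 4 (N = 8 - 4 = 4)
o(R) = 72 (o(R) = 4*18 = 72)
o(177) - 60*(-286) = 72 - 60*(-286) = 72 + 17160 = 17232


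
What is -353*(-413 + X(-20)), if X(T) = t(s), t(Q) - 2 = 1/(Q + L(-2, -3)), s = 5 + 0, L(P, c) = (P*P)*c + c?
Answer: 1451183/10 ≈ 1.4512e+5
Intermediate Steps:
L(P, c) = c + c*P**2 (L(P, c) = P**2*c + c = c*P**2 + c = c + c*P**2)
s = 5
t(Q) = 2 + 1/(-15 + Q) (t(Q) = 2 + 1/(Q - 3*(1 + (-2)**2)) = 2 + 1/(Q - 3*(1 + 4)) = 2 + 1/(Q - 3*5) = 2 + 1/(Q - 15) = 2 + 1/(-15 + Q))
X(T) = 19/10 (X(T) = (-29 + 2*5)/(-15 + 5) = (-29 + 10)/(-10) = -1/10*(-19) = 19/10)
-353*(-413 + X(-20)) = -353*(-413 + 19/10) = -353*(-4111/10) = 1451183/10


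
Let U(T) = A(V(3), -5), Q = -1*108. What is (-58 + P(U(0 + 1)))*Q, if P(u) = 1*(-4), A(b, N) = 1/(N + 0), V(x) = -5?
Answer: 6696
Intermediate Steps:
A(b, N) = 1/N
Q = -108
U(T) = -1/5 (U(T) = 1/(-5) = -1/5)
P(u) = -4
(-58 + P(U(0 + 1)))*Q = (-58 - 4)*(-108) = -62*(-108) = 6696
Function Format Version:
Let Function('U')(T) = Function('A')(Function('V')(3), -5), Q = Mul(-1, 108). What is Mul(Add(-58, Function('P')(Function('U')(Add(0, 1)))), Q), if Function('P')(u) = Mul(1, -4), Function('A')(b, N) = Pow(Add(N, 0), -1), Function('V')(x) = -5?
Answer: 6696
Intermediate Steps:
Function('A')(b, N) = Pow(N, -1)
Q = -108
Function('U')(T) = Rational(-1, 5) (Function('U')(T) = Pow(-5, -1) = Rational(-1, 5))
Function('P')(u) = -4
Mul(Add(-58, Function('P')(Function('U')(Add(0, 1)))), Q) = Mul(Add(-58, -4), -108) = Mul(-62, -108) = 6696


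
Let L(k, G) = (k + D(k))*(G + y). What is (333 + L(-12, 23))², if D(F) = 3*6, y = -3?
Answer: 205209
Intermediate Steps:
D(F) = 18
L(k, G) = (-3 + G)*(18 + k) (L(k, G) = (k + 18)*(G - 3) = (18 + k)*(-3 + G) = (-3 + G)*(18 + k))
(333 + L(-12, 23))² = (333 + (-54 - 3*(-12) + 18*23 + 23*(-12)))² = (333 + (-54 + 36 + 414 - 276))² = (333 + 120)² = 453² = 205209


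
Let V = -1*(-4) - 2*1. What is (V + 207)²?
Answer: 43681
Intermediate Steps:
V = 2 (V = 4 - 2 = 2)
(V + 207)² = (2 + 207)² = 209² = 43681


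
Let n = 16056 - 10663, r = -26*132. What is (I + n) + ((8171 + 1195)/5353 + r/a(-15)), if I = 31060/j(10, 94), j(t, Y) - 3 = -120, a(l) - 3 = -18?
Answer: 16778853019/3131505 ≈ 5358.1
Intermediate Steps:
a(l) = -15 (a(l) = 3 - 18 = -15)
j(t, Y) = -117 (j(t, Y) = 3 - 120 = -117)
r = -3432
n = 5393
I = -31060/117 (I = 31060/(-117) = 31060*(-1/117) = -31060/117 ≈ -265.47)
(I + n) + ((8171 + 1195)/5353 + r/a(-15)) = (-31060/117 + 5393) + ((8171 + 1195)/5353 - 3432/(-15)) = 599921/117 + (9366*(1/5353) - 3432*(-1/15)) = 599921/117 + (9366/5353 + 1144/5) = 599921/117 + 6170662/26765 = 16778853019/3131505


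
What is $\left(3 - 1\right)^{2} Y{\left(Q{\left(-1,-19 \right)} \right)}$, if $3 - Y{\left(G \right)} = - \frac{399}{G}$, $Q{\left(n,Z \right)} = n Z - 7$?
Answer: $145$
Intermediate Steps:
$Q{\left(n,Z \right)} = -7 + Z n$ ($Q{\left(n,Z \right)} = Z n - 7 = -7 + Z n$)
$Y{\left(G \right)} = 3 + \frac{399}{G}$ ($Y{\left(G \right)} = 3 - - \frac{399}{G} = 3 + \frac{399}{G}$)
$\left(3 - 1\right)^{2} Y{\left(Q{\left(-1,-19 \right)} \right)} = \left(3 - 1\right)^{2} \left(3 + \frac{399}{-7 - -19}\right) = 2^{2} \left(3 + \frac{399}{-7 + 19}\right) = 4 \left(3 + \frac{399}{12}\right) = 4 \left(3 + 399 \cdot \frac{1}{12}\right) = 4 \left(3 + \frac{133}{4}\right) = 4 \cdot \frac{145}{4} = 145$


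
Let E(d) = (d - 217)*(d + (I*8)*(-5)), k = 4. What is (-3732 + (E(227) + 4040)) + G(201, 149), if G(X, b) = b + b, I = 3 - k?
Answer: 3276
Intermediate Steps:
I = -1 (I = 3 - 1*4 = 3 - 4 = -1)
G(X, b) = 2*b
E(d) = (-217 + d)*(40 + d) (E(d) = (d - 217)*(d - 1*8*(-5)) = (-217 + d)*(d - 8*(-5)) = (-217 + d)*(d + 40) = (-217 + d)*(40 + d))
(-3732 + (E(227) + 4040)) + G(201, 149) = (-3732 + ((-8680 + 227² - 177*227) + 4040)) + 2*149 = (-3732 + ((-8680 + 51529 - 40179) + 4040)) + 298 = (-3732 + (2670 + 4040)) + 298 = (-3732 + 6710) + 298 = 2978 + 298 = 3276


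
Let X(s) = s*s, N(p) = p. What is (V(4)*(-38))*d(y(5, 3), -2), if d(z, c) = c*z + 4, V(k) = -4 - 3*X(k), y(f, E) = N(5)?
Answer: -11856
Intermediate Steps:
X(s) = s**2
y(f, E) = 5
V(k) = -4 - 3*k**2
d(z, c) = 4 + c*z
(V(4)*(-38))*d(y(5, 3), -2) = ((-4 - 3*4**2)*(-38))*(4 - 2*5) = ((-4 - 3*16)*(-38))*(4 - 10) = ((-4 - 48)*(-38))*(-6) = -52*(-38)*(-6) = 1976*(-6) = -11856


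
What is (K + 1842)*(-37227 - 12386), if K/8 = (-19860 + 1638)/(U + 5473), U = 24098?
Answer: -898392303226/9857 ≈ -9.1143e+7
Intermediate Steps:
K = -48592/9857 (K = 8*((-19860 + 1638)/(24098 + 5473)) = 8*(-18222/29571) = 8*(-18222*1/29571) = 8*(-6074/9857) = -48592/9857 ≈ -4.9297)
(K + 1842)*(-37227 - 12386) = (-48592/9857 + 1842)*(-37227 - 12386) = (18108002/9857)*(-49613) = -898392303226/9857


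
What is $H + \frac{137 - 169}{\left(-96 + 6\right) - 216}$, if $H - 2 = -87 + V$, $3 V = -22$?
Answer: $- \frac{14111}{153} \approx -92.229$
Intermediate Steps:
$V = - \frac{22}{3}$ ($V = \frac{1}{3} \left(-22\right) = - \frac{22}{3} \approx -7.3333$)
$H = - \frac{277}{3}$ ($H = 2 - \frac{283}{3} = - \frac{277}{3} \approx -92.333$)
$H + \frac{137 - 169}{\left(-96 + 6\right) - 216} = - \frac{277}{3} + \frac{137 - 169}{\left(-96 + 6\right) - 216} = - \frac{277}{3} - \frac{32}{-90 - 216} = - \frac{277}{3} - \frac{32}{-306} = - \frac{277}{3} - - \frac{16}{153} = - \frac{277}{3} + \frac{16}{153} = - \frac{14111}{153}$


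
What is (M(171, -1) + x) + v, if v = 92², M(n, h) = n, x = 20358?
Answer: 28993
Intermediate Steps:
v = 8464
(M(171, -1) + x) + v = (171 + 20358) + 8464 = 20529 + 8464 = 28993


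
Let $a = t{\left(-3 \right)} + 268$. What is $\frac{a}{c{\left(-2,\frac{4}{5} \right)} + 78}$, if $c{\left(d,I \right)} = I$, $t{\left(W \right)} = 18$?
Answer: $\frac{715}{197} \approx 3.6294$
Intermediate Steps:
$a = 286$ ($a = 18 + 268 = 286$)
$\frac{a}{c{\left(-2,\frac{4}{5} \right)} + 78} = \frac{1}{\frac{4}{5} + 78} \cdot 286 = \frac{1}{\frac{394}{5}} \cdot 286 = \frac{5}{394} \cdot 286 = \frac{715}{197}$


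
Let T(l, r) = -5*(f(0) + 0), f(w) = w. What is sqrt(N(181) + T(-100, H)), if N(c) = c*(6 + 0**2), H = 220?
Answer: sqrt(1086) ≈ 32.955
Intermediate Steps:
N(c) = 6*c (N(c) = c*(6 + 0) = c*6 = 6*c)
T(l, r) = 0 (T(l, r) = -5*(0 + 0) = -5*0 = 0)
sqrt(N(181) + T(-100, H)) = sqrt(6*181 + 0) = sqrt(1086 + 0) = sqrt(1086)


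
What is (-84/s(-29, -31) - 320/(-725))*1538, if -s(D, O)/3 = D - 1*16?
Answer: -362968/1305 ≈ -278.14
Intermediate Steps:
s(D, O) = 48 - 3*D (s(D, O) = -3*(D - 1*16) = -3*(D - 16) = -3*(-16 + D) = 48 - 3*D)
(-84/s(-29, -31) - 320/(-725))*1538 = (-84/(48 - 3*(-29)) - 320/(-725))*1538 = (-84/(48 + 87) - 320*(-1/725))*1538 = (-84/135 + 64/145)*1538 = (-84*1/135 + 64/145)*1538 = (-28/45 + 64/145)*1538 = -236/1305*1538 = -362968/1305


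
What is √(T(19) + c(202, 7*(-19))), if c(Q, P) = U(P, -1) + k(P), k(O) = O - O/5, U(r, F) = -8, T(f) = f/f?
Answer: 9*I*√35/5 ≈ 10.649*I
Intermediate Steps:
T(f) = 1
k(O) = 4*O/5 (k(O) = O - O/5 = 4*O/5)
c(Q, P) = -8 + 4*P/5
√(T(19) + c(202, 7*(-19))) = √(1 + (-8 + 4*(7*(-19))/5)) = √(1 + (-8 + (⅘)*(-133))) = √(1 + (-8 - 532/5)) = √(1 - 572/5) = √(-567/5) = 9*I*√35/5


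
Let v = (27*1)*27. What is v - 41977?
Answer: -41248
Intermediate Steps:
v = 729 (v = 27*27 = 729)
v - 41977 = 729 - 41977 = -41248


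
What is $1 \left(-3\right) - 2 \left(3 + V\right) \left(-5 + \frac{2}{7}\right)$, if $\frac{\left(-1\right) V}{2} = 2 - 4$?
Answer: $63$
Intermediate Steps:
$V = 4$ ($V = - 2 \left(2 - 4\right) = \left(-2\right) \left(-2\right) = 4$)
$1 \left(-3\right) - 2 \left(3 + V\right) \left(-5 + \frac{2}{7}\right) = 1 \left(-3\right) - 2 \left(3 + 4\right) \left(-5 + \frac{2}{7}\right) = -3 - 2 \cdot 7 \left(-5 + 2 \cdot \frac{1}{7}\right) = -3 - 2 \cdot 7 \left(-5 + \frac{2}{7}\right) = -3 - 2 \cdot 7 \left(- \frac{33}{7}\right) = -3 - -66 = -3 + 66 = 63$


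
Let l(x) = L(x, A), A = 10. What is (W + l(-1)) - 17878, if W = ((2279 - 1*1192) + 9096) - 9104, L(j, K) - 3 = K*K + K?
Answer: -16686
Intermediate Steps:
L(j, K) = 3 + K + K² (L(j, K) = 3 + (K*K + K) = 3 + (K² + K) = 3 + (K + K²) = 3 + K + K²)
W = 1079 (W = ((2279 - 1192) + 9096) - 9104 = (1087 + 9096) - 9104 = 10183 - 9104 = 1079)
l(x) = 113 (l(x) = 3 + 10 + 10² = 3 + 10 + 100 = 113)
(W + l(-1)) - 17878 = (1079 + 113) - 17878 = 1192 - 17878 = -16686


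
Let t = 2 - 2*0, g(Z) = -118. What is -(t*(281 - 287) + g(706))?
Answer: 130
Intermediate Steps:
t = 2 (t = 2 + 0 = 2)
-(t*(281 - 287) + g(706)) = -(2*(281 - 287) - 118) = -(2*(-6) - 118) = -(-12 - 118) = -1*(-130) = 130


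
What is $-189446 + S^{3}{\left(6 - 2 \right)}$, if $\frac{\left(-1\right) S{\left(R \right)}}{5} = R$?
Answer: $-197446$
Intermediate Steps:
$S{\left(R \right)} = - 5 R$
$-189446 + S^{3}{\left(6 - 2 \right)} = -189446 + \left(- 5 \left(6 - 2\right)\right)^{3} = -189446 + \left(\left(-5\right) 4\right)^{3} = -189446 + \left(-20\right)^{3} = -189446 - 8000 = -197446$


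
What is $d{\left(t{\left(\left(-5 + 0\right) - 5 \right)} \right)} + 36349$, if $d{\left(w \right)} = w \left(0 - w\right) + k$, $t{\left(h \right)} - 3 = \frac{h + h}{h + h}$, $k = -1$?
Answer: $36332$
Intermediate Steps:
$t{\left(h \right)} = 4$ ($t{\left(h \right)} = 3 + \frac{h + h}{h + h} = 3 + \frac{2 h}{2 h} = 3 + 2 h \frac{1}{2 h} = 3 + 1 = 4$)
$d{\left(w \right)} = -1 - w^{2}$ ($d{\left(w \right)} = w \left(0 - w\right) - 1 = w \left(- w\right) - 1 = - w^{2} - 1 = -1 - w^{2}$)
$d{\left(t{\left(\left(-5 + 0\right) - 5 \right)} \right)} + 36349 = \left(-1 - 4^{2}\right) + 36349 = \left(-1 - 16\right) + 36349 = -17 + 36349 = 36332$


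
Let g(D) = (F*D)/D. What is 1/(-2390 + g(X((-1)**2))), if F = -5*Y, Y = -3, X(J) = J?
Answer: -1/2375 ≈ -0.00042105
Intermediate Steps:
F = 15 (F = -5*(-3) = 15)
g(D) = 15 (g(D) = (15*D)/D = 15)
1/(-2390 + g(X((-1)**2))) = 1/(-2390 + 15) = 1/(-2375) = -1/2375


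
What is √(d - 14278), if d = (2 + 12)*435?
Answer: 2*I*√2047 ≈ 90.488*I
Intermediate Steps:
d = 6090 (d = 14*435 = 6090)
√(d - 14278) = √(6090 - 14278) = √(-8188) = 2*I*√2047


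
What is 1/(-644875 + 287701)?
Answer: -1/357174 ≈ -2.7998e-6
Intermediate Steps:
1/(-644875 + 287701) = 1/(-357174) = -1/357174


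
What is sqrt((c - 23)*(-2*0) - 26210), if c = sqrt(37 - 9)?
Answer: I*sqrt(26210) ≈ 161.9*I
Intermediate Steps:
c = 2*sqrt(7) (c = sqrt(28) = 2*sqrt(7) ≈ 5.2915)
sqrt((c - 23)*(-2*0) - 26210) = sqrt((2*sqrt(7) - 23)*(-2*0) - 26210) = sqrt((-23 + 2*sqrt(7))*0 - 26210) = sqrt(0 - 26210) = sqrt(-26210) = I*sqrt(26210)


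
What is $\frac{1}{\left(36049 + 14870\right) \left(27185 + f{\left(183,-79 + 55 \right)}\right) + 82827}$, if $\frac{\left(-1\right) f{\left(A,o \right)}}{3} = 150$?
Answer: $\frac{1}{1361402292} \approx 7.3454 \cdot 10^{-10}$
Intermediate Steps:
$f{\left(A,o \right)} = -450$ ($f{\left(A,o \right)} = \left(-3\right) 150 = -450$)
$\frac{1}{\left(36049 + 14870\right) \left(27185 + f{\left(183,-79 + 55 \right)}\right) + 82827} = \frac{1}{\left(36049 + 14870\right) \left(27185 - 450\right) + 82827} = \frac{1}{50919 \cdot 26735 + 82827} = \frac{1}{1361319465 + 82827} = \frac{1}{1361402292}$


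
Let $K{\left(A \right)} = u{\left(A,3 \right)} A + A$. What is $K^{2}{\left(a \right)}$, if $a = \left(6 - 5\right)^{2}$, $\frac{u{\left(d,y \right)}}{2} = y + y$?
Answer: $169$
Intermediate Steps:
$u{\left(d,y \right)} = 4 y$ ($u{\left(d,y \right)} = 2 \left(y + y\right) = 2 \cdot 2 y = 4 y$)
$a = 1$ ($a = 1^{2} = 1$)
$K{\left(A \right)} = 13 A$ ($K{\left(A \right)} = 4 \cdot 3 A + A = 12 A + A = 13 A$)
$K^{2}{\left(a \right)} = \left(13 \cdot 1\right)^{2} = 13^{2} = 169$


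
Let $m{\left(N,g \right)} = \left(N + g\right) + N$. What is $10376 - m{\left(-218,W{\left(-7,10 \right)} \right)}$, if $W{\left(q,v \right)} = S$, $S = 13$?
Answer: $10799$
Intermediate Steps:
$W{\left(q,v \right)} = 13$
$m{\left(N,g \right)} = g + 2 N$
$10376 - m{\left(-218,W{\left(-7,10 \right)} \right)} = 10376 - \left(13 + 2 \left(-218\right)\right) = 10376 - \left(13 - 436\right) = 10376 - -423 = 10376 + 423 = 10799$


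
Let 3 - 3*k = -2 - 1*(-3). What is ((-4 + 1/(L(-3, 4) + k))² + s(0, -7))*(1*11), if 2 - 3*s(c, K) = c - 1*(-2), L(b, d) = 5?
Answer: 46475/289 ≈ 160.81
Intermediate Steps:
k = ⅔ (k = 1 - (-2 - 1*(-3))/3 = 1 - (-2 + 3)/3 = 1 - ⅓*1 = 1 - ⅓ = ⅔ ≈ 0.66667)
s(c, K) = -c/3 (s(c, K) = ⅔ - (c - 1*(-2))/3 = ⅔ - (c + 2)/3 = ⅔ - (2 + c)/3 = ⅔ + (-⅔ - c/3) = -c/3)
((-4 + 1/(L(-3, 4) + k))² + s(0, -7))*(1*11) = ((-4 + 1/(5 + ⅔))² - ⅓*0)*(1*11) = ((-4 + 1/(17/3))² + 0)*11 = ((-4 + 3/17)² + 0)*11 = ((-65/17)² + 0)*11 = (4225/289 + 0)*11 = (4225/289)*11 = 46475/289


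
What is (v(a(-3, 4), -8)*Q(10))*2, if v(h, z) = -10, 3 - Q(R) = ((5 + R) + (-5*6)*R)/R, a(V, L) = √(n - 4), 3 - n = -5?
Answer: -630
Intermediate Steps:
n = 8 (n = 3 - 1*(-5) = 3 + 5 = 8)
a(V, L) = 2 (a(V, L) = √(8 - 4) = √4 = 2)
Q(R) = 3 - (5 - 29*R)/R (Q(R) = 3 - ((5 + R) + (-5*6)*R)/R = 3 - ((5 + R) - 30*R)/R = 3 - (5 - 29*R)/R)
(v(a(-3, 4), -8)*Q(10))*2 = -10*(32 - 5/10)*2 = -10*(32 - 5*⅒)*2 = -10*(32 - ½)*2 = -10*63/2*2 = -315*2 = -630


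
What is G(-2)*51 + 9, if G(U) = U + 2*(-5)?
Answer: -603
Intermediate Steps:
G(U) = -10 + U (G(U) = U - 10 = -10 + U)
G(-2)*51 + 9 = (-10 - 2)*51 + 9 = -12*51 + 9 = -612 + 9 = -603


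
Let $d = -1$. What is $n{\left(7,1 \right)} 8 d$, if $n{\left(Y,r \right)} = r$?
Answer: $-8$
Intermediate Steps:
$n{\left(7,1 \right)} 8 d = 1 \cdot 8 \left(-1\right) = 8 \left(-1\right) = -8$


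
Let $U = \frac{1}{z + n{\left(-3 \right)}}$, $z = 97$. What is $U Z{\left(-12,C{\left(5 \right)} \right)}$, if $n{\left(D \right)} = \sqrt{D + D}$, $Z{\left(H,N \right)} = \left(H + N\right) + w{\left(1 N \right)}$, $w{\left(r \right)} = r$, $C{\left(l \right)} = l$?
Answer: $- \frac{194}{9415} + \frac{2 i \sqrt{6}}{9415} \approx -0.020605 + 0.00052034 i$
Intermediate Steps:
$Z{\left(H,N \right)} = H + 2 N$ ($Z{\left(H,N \right)} = \left(H + N\right) + 1 N = \left(H + N\right) + N = H + 2 N$)
$n{\left(D \right)} = \sqrt{2} \sqrt{D}$ ($n{\left(D \right)} = \sqrt{2 D} = \sqrt{2} \sqrt{D}$)
$U = \frac{1}{97 + i \sqrt{6}}$ ($U = \frac{1}{97 + \sqrt{2} \sqrt{-3}} = \frac{1}{97 + \sqrt{2} i \sqrt{3}} = \frac{1}{97 + i \sqrt{6}} \approx 0.010303 - 0.00026017 i$)
$U Z{\left(-12,C{\left(5 \right)} \right)} = \left(\frac{97}{9415} - \frac{i \sqrt{6}}{9415}\right) \left(-12 + 2 \cdot 5\right) = \left(\frac{97}{9415} - \frac{i \sqrt{6}}{9415}\right) \left(-12 + 10\right) = \left(\frac{97}{9415} - \frac{i \sqrt{6}}{9415}\right) \left(-2\right) = - \frac{194}{9415} + \frac{2 i \sqrt{6}}{9415}$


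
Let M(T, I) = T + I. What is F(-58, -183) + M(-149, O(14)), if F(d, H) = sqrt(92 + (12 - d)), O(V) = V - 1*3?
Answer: -138 + 9*sqrt(2) ≈ -125.27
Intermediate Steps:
O(V) = -3 + V (O(V) = V - 3 = -3 + V)
F(d, H) = sqrt(104 - d)
M(T, I) = I + T
F(-58, -183) + M(-149, O(14)) = sqrt(104 - 1*(-58)) + ((-3 + 14) - 149) = sqrt(104 + 58) + (11 - 149) = sqrt(162) - 138 = 9*sqrt(2) - 138 = -138 + 9*sqrt(2)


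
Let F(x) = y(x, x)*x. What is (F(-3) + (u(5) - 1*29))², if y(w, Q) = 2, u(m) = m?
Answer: 900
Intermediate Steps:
F(x) = 2*x
(F(-3) + (u(5) - 1*29))² = (2*(-3) + (5 - 1*29))² = (-6 + (5 - 29))² = (-6 - 24)² = (-30)² = 900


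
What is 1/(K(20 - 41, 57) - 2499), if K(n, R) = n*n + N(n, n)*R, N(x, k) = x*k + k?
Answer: 1/21882 ≈ 4.5700e-5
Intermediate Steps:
N(x, k) = k + k*x (N(x, k) = k*x + k = k + k*x)
K(n, R) = n² + R*n*(1 + n) (K(n, R) = n*n + (n*(1 + n))*R = n² + R*n*(1 + n))
1/(K(20 - 41, 57) - 2499) = 1/((20 - 41)*((20 - 41) + 57*(1 + (20 - 41))) - 2499) = 1/(-21*(-21 + 57*(1 - 21)) - 2499) = 1/(-21*(-21 + 57*(-20)) - 2499) = 1/(-21*(-21 - 1140) - 2499) = 1/(-21*(-1161) - 2499) = 1/(24381 - 2499) = 1/21882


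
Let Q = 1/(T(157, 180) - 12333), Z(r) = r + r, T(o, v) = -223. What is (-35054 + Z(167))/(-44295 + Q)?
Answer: 435944320/556168021 ≈ 0.78384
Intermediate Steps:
Z(r) = 2*r
Q = -1/12556 (Q = 1/(-223 - 12333) = 1/(-12556) = -1/12556 ≈ -7.9643e-5)
(-35054 + Z(167))/(-44295 + Q) = (-35054 + 2*167)/(-44295 - 1/12556) = (-35054 + 334)/(-556168021/12556) = -34720*(-12556/556168021) = 435944320/556168021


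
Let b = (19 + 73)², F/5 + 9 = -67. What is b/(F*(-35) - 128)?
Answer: 2116/3293 ≈ 0.64258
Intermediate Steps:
F = -380 (F = -45 + 5*(-67) = -45 - 335 = -380)
b = 8464 (b = 92² = 8464)
b/(F*(-35) - 128) = 8464/(-380*(-35) - 128) = 8464/(13300 - 128) = 8464/13172 = 8464*(1/13172) = 2116/3293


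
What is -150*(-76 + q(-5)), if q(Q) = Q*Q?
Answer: 7650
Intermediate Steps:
q(Q) = Q²
-150*(-76 + q(-5)) = -150*(-76 + (-5)²) = -150*(-76 + 25) = -150*(-51) = 7650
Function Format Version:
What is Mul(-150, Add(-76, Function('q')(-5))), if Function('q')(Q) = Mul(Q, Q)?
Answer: 7650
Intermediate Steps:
Function('q')(Q) = Pow(Q, 2)
Mul(-150, Add(-76, Function('q')(-5))) = Mul(-150, Add(-76, Pow(-5, 2))) = Mul(-150, Add(-76, 25)) = Mul(-150, -51) = 7650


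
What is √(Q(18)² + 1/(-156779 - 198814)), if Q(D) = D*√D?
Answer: 5*√601987997895/50799 ≈ 76.368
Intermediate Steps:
Q(D) = D^(3/2)
√(Q(18)² + 1/(-156779 - 198814)) = √((18^(3/2))² + 1/(-156779 - 198814)) = √((54*√2)² + 1/(-355593)) = √(5832 - 1/355593) = √(2073818375/355593) = 5*√601987997895/50799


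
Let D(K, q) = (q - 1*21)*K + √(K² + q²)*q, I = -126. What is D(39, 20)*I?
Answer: 4914 - 2520*√1921 ≈ -1.0554e+5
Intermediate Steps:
D(K, q) = K*(-21 + q) + q*√(K² + q²) (D(K, q) = (q - 21)*K + q*√(K² + q²) = (-21 + q)*K + q*√(K² + q²) = K*(-21 + q) + q*√(K² + q²))
D(39, 20)*I = (-21*39 + 39*20 + 20*√(39² + 20²))*(-126) = (-819 + 780 + 20*√(1521 + 400))*(-126) = (-819 + 780 + 20*√1921)*(-126) = (-39 + 20*√1921)*(-126) = 4914 - 2520*√1921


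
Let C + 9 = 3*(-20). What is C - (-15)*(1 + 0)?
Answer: -54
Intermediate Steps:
C = -69 (C = -9 + 3*(-20) = -9 - 60 = -69)
C - (-15)*(1 + 0) = -69 - (-15)*(1 + 0) = -69 - (-15) = -69 - 15*(-1) = -69 + 15 = -54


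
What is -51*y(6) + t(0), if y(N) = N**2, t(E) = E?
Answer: -1836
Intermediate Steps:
-51*y(6) + t(0) = -51*6**2 + 0 = -51*36 + 0 = -1836 + 0 = -1836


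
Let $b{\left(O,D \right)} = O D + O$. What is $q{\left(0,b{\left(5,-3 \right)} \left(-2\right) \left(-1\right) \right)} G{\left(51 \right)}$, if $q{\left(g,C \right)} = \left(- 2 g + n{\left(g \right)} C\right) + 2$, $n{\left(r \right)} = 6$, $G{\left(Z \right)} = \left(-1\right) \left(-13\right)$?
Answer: $-1534$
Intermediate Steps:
$G{\left(Z \right)} = 13$
$b{\left(O,D \right)} = O + D O$ ($b{\left(O,D \right)} = D O + O = O + D O$)
$q{\left(g,C \right)} = 2 - 2 g + 6 C$ ($q{\left(g,C \right)} = \left(- 2 g + 6 C\right) + 2 = 2 - 2 g + 6 C$)
$q{\left(0,b{\left(5,-3 \right)} \left(-2\right) \left(-1\right) \right)} G{\left(51 \right)} = \left(2 - 0 + 6 \cdot 5 \left(1 - 3\right) \left(-2\right) \left(-1\right)\right) 13 = \left(2 + 0 + 6 \cdot 5 \left(-2\right) \left(-2\right) \left(-1\right)\right) 13 = \left(2 + 0 + 6 \left(-10\right) \left(-2\right) \left(-1\right)\right) 13 = \left(2 + 0 + 6 \cdot 20 \left(-1\right)\right) 13 = \left(2 + 0 + 6 \left(-20\right)\right) 13 = \left(2 + 0 - 120\right) 13 = \left(-118\right) 13 = -1534$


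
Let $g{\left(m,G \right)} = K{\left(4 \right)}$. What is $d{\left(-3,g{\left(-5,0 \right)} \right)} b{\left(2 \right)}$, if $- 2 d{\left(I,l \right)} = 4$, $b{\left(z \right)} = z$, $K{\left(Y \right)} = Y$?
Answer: $-4$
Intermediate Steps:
$g{\left(m,G \right)} = 4$
$d{\left(I,l \right)} = -2$ ($d{\left(I,l \right)} = \left(- \frac{1}{2}\right) 4 = -2$)
$d{\left(-3,g{\left(-5,0 \right)} \right)} b{\left(2 \right)} = \left(-2\right) 2 = -4$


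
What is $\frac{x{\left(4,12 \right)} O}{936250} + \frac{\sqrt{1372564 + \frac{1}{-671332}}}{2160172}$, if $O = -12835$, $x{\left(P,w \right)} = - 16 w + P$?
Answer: $\frac{241298}{93625} + \frac{\sqrt{154649069216909751}}{725096294552} \approx 2.5778$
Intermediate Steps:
$x{\left(P,w \right)} = P - 16 w$
$\frac{x{\left(4,12 \right)} O}{936250} + \frac{\sqrt{1372564 + \frac{1}{-671332}}}{2160172} = \frac{\left(4 - 192\right) \left(-12835\right)}{936250} + \frac{\sqrt{1372564 + \frac{1}{-671332}}}{2160172} = \left(4 - 192\right) \left(-12835\right) \frac{1}{936250} + \sqrt{1372564 - \frac{1}{671332}} \cdot \frac{1}{2160172} = \left(-188\right) \left(-12835\right) \frac{1}{936250} + \sqrt{\frac{921446135247}{671332}} \cdot \frac{1}{2160172} = 2412980 \cdot \frac{1}{936250} + \frac{\sqrt{154649069216909751}}{335666} \cdot \frac{1}{2160172} = \frac{241298}{93625} + \frac{\sqrt{154649069216909751}}{725096294552}$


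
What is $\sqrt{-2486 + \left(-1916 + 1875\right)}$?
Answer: $19 i \sqrt{7} \approx 50.269 i$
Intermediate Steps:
$\sqrt{-2486 + \left(-1916 + 1875\right)} = \sqrt{-2486 - 41} = \sqrt{-2527} = 19 i \sqrt{7}$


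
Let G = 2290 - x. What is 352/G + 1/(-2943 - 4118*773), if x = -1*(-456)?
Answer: 960634011/5005126301 ≈ 0.19193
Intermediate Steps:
x = 456
G = 1834 (G = 2290 - 1*456 = 2290 - 456 = 1834)
352/G + 1/(-2943 - 4118*773) = 352/1834 + 1/(-2943 - 4118*773) = 352*(1/1834) + (1/773)/(-7061) = 176/917 - 1/7061*1/773 = 176/917 - 1/5458153 = 960634011/5005126301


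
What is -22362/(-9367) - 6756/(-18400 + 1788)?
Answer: 108690249/38901151 ≈ 2.7940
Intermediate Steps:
-22362/(-9367) - 6756/(-18400 + 1788) = -22362*(-1/9367) - 6756/(-16612) = 22362/9367 - 6756*(-1/16612) = 22362/9367 + 1689/4153 = 108690249/38901151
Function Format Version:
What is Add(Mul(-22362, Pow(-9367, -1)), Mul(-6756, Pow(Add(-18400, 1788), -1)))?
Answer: Rational(108690249, 38901151) ≈ 2.7940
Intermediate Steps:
Add(Mul(-22362, Pow(-9367, -1)), Mul(-6756, Pow(Add(-18400, 1788), -1))) = Add(Mul(-22362, Rational(-1, 9367)), Mul(-6756, Pow(-16612, -1))) = Add(Rational(22362, 9367), Mul(-6756, Rational(-1, 16612))) = Add(Rational(22362, 9367), Rational(1689, 4153)) = Rational(108690249, 38901151)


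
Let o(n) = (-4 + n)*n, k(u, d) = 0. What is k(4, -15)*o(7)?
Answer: 0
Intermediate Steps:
o(n) = n*(-4 + n)
k(4, -15)*o(7) = 0*(7*(-4 + 7)) = 0*(7*3) = 0*21 = 0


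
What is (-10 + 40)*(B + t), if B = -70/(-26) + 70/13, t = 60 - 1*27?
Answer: 16020/13 ≈ 1232.3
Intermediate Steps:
t = 33 (t = 60 - 27 = 33)
B = 105/13 (B = -70*(-1/26) + 70*(1/13) = 35/13 + 70/13 = 105/13 ≈ 8.0769)
(-10 + 40)*(B + t) = (-10 + 40)*(105/13 + 33) = 30*(534/13) = 16020/13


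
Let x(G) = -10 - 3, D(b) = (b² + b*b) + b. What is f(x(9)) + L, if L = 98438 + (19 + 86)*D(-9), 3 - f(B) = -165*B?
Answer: 112361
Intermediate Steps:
D(b) = b + 2*b² (D(b) = (b² + b²) + b = 2*b² + b = b + 2*b²)
x(G) = -13
f(B) = 3 + 165*B (f(B) = 3 - (-165)*B = 3 + 165*B)
L = 114503 (L = 98438 + (19 + 86)*(-9*(1 + 2*(-9))) = 98438 + 105*(-9*(1 - 18)) = 98438 + 105*(-9*(-17)) = 98438 + 105*153 = 98438 + 16065 = 114503)
f(x(9)) + L = (3 + 165*(-13)) + 114503 = (3 - 2145) + 114503 = -2142 + 114503 = 112361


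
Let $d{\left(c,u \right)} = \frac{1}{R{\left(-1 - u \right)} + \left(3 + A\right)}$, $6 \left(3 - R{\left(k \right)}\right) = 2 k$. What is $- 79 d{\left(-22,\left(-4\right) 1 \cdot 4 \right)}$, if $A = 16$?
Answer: $- \frac{79}{17} \approx -4.6471$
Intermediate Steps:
$R{\left(k \right)} = 3 - \frac{k}{3}$ ($R{\left(k \right)} = 3 - \frac{2 k}{6} = 3 - \frac{k}{3}$)
$d{\left(c,u \right)} = \frac{1}{\frac{67}{3} + \frac{u}{3}}$ ($d{\left(c,u \right)} = \frac{1}{\left(3 - \frac{-1 - u}{3}\right) + \left(3 + 16\right)} = \frac{1}{\left(3 + \left(\frac{1}{3} + \frac{u}{3}\right)\right) + 19} = \frac{1}{\left(\frac{10}{3} + \frac{u}{3}\right) + 19} = \frac{1}{\frac{67}{3} + \frac{u}{3}}$)
$- 79 d{\left(-22,\left(-4\right) 1 \cdot 4 \right)} = - 79 \frac{3}{67 + \left(-4\right) 1 \cdot 4} = - 79 \frac{3}{67 - 16} = - 79 \cdot \frac{3}{51} = - 79 \cdot 3 \cdot \frac{1}{51} = \left(-79\right) \frac{1}{17} = - \frac{79}{17}$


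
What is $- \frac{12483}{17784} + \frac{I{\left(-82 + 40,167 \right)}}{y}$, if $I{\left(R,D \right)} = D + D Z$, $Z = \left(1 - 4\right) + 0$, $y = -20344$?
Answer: $- \frac{181297}{264472} \approx -0.68551$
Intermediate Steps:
$Z = -3$ ($Z = -3 + 0 = -3$)
$I{\left(R,D \right)} = - 2 D$ ($I{\left(R,D \right)} = D + D \left(-3\right) = D - 3 D = - 2 D$)
$- \frac{12483}{17784} + \frac{I{\left(-82 + 40,167 \right)}}{y} = - \frac{12483}{17784} + \frac{\left(-2\right) 167}{-20344} = \left(-12483\right) \frac{1}{17784} - - \frac{167}{10172} = - \frac{73}{104} + \frac{167}{10172} = - \frac{181297}{264472}$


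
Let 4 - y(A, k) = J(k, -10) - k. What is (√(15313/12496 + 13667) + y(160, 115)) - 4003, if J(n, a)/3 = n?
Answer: -4229 + √133393351245/3124 ≈ -4112.1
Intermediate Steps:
J(n, a) = 3*n
y(A, k) = 4 - 2*k (y(A, k) = 4 - (3*k - k) = 4 - 2*k)
(√(15313/12496 + 13667) + y(160, 115)) - 4003 = (√(15313/12496 + 13667) + (4 - 2*115)) - 4003 = (√(15313*(1/12496) + 13667) + (4 - 230)) - 4003 = (√(15313/12496 + 13667) - 226) - 4003 = (√(170798145/12496) - 226) - 4003 = (√133393351245/3124 - 226) - 4003 = (-226 + √133393351245/3124) - 4003 = -4229 + √133393351245/3124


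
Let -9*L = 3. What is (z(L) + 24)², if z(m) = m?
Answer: 5041/9 ≈ 560.11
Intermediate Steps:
L = -⅓ (L = -⅑*3 = -⅓ ≈ -0.33333)
(z(L) + 24)² = (-⅓ + 24)² = (71/3)² = 5041/9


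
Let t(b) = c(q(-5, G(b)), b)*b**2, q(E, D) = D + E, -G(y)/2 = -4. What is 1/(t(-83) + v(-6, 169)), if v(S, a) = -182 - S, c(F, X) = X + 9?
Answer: -1/509962 ≈ -1.9609e-6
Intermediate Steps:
G(y) = 8 (G(y) = -2*(-4) = 8)
c(F, X) = 9 + X
t(b) = b**2*(9 + b) (t(b) = (9 + b)*b**2 = b**2*(9 + b))
1/(t(-83) + v(-6, 169)) = 1/((-83)**2*(9 - 83) + (-182 - 1*(-6))) = 1/(6889*(-74) + (-182 + 6)) = 1/(-509786 - 176) = 1/(-509962) = -1/509962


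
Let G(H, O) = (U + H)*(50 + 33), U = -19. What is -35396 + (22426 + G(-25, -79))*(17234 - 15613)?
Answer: 30397258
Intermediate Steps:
G(H, O) = -1577 + 83*H (G(H, O) = (-19 + H)*(50 + 33) = (-19 + H)*83 = -1577 + 83*H)
-35396 + (22426 + G(-25, -79))*(17234 - 15613) = -35396 + (22426 + (-1577 + 83*(-25)))*(17234 - 15613) = -35396 + (22426 + (-1577 - 2075))*1621 = -35396 + (22426 - 3652)*1621 = -35396 + 18774*1621 = -35396 + 30432654 = 30397258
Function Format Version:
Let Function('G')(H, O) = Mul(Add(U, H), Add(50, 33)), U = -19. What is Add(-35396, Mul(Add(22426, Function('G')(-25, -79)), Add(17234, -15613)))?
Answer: 30397258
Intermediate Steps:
Function('G')(H, O) = Add(-1577, Mul(83, H)) (Function('G')(H, O) = Mul(Add(-19, H), Add(50, 33)) = Mul(Add(-19, H), 83) = Add(-1577, Mul(83, H)))
Add(-35396, Mul(Add(22426, Function('G')(-25, -79)), Add(17234, -15613))) = Add(-35396, Mul(Add(22426, Add(-1577, Mul(83, -25))), Add(17234, -15613))) = Add(-35396, Mul(Add(22426, Add(-1577, -2075)), 1621)) = Add(-35396, Mul(Add(22426, -3652), 1621)) = Add(-35396, Mul(18774, 1621)) = Add(-35396, 30432654) = 30397258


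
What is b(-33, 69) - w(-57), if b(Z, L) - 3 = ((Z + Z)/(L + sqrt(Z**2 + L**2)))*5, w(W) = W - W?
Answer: 263/11 - 50*sqrt(26)/11 ≈ 0.73173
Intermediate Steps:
w(W) = 0
b(Z, L) = 3 + 10*Z/(L + sqrt(L**2 + Z**2)) (b(Z, L) = 3 + ((Z + Z)/(L + sqrt(Z**2 + L**2)))*5 = 3 + ((2*Z)/(L + sqrt(L**2 + Z**2)))*5 = 3 + (2*Z/(L + sqrt(L**2 + Z**2)))*5 = 3 + 10*Z/(L + sqrt(L**2 + Z**2)))
b(-33, 69) - w(-57) = (3*69 + 3*sqrt(69**2 + (-33)**2) + 10*(-33))/(69 + sqrt(69**2 + (-33)**2)) - 1*0 = (207 + 3*sqrt(4761 + 1089) - 330)/(69 + sqrt(4761 + 1089)) + 0 = (207 + 3*sqrt(5850) - 330)/(69 + sqrt(5850)) + 0 = (207 + 3*(15*sqrt(26)) - 330)/(69 + 15*sqrt(26)) + 0 = (207 + 45*sqrt(26) - 330)/(69 + 15*sqrt(26)) + 0 = (-123 + 45*sqrt(26))/(69 + 15*sqrt(26)) + 0 = (-123 + 45*sqrt(26))/(69 + 15*sqrt(26))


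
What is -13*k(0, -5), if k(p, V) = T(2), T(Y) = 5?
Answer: -65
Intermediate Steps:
k(p, V) = 5
-13*k(0, -5) = -13*5 = -65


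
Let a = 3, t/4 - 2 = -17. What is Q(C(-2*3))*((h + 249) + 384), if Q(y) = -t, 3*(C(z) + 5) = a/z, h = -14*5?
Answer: 33780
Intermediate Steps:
t = -60 (t = 8 + 4*(-17) = 8 - 68 = -60)
h = -70
C(z) = -5 + 1/z (C(z) = -5 + (3/z)/3 = -5 + 1/z)
Q(y) = 60 (Q(y) = -1*(-60) = 60)
Q(C(-2*3))*((h + 249) + 384) = 60*((-70 + 249) + 384) = 60*(179 + 384) = 60*563 = 33780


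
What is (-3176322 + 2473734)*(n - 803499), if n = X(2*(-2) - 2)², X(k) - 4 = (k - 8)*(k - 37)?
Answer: 306513148644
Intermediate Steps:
X(k) = 4 + (-37 + k)*(-8 + k) (X(k) = 4 + (k - 8)*(k - 37) = 4 + (-8 + k)*(-37 + k) = 4 + (-37 + k)*(-8 + k))
n = 367236 (n = (300 + (2*(-2) - 2)² - 45*(2*(-2) - 2))² = (300 + (-4 - 2)² - 45*(-4 - 2))² = (300 + (-6)² - 45*(-6))² = (300 + 36 + 270)² = 606² = 367236)
(-3176322 + 2473734)*(n - 803499) = (-3176322 + 2473734)*(367236 - 803499) = -702588*(-436263) = 306513148644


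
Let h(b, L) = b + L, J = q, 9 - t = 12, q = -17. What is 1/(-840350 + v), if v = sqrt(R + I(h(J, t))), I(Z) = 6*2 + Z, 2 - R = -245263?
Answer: -840350/706187877243 - sqrt(245257)/706187877243 ≈ -1.1907e-6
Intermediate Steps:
t = -3 (t = 9 - 1*12 = 9 - 12 = -3)
J = -17
R = 245265 (R = 2 - 1*(-245263) = 2 + 245263 = 245265)
h(b, L) = L + b
I(Z) = 12 + Z
v = sqrt(245257) (v = sqrt(245265 + (12 + (-3 - 17))) = sqrt(245265 + (12 - 20)) = sqrt(245265 - 8) = sqrt(245257) ≈ 495.23)
1/(-840350 + v) = 1/(-840350 + sqrt(245257))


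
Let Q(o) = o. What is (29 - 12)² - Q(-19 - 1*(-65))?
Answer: 243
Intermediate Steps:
(29 - 12)² - Q(-19 - 1*(-65)) = (29 - 12)² - (-19 - 1*(-65)) = 17² - (-19 + 65) = 289 - 1*46 = 289 - 46 = 243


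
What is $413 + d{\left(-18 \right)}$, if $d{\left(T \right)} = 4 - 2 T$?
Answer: $453$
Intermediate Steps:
$413 + d{\left(-18 \right)} = 413 + \left(4 - -36\right) = 413 + \left(4 + 36\right) = 413 + 40 = 453$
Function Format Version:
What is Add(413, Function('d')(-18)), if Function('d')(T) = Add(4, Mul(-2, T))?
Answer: 453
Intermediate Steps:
Add(413, Function('d')(-18)) = Add(413, Add(4, Mul(-2, -18))) = Add(413, Add(4, 36)) = Add(413, 40) = 453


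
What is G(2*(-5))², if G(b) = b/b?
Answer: 1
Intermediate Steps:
G(b) = 1
G(2*(-5))² = 1² = 1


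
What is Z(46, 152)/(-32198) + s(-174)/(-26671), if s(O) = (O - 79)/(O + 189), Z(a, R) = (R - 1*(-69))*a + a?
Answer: -2038658843/6440646435 ≈ -0.31653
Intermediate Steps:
Z(a, R) = a + a*(69 + R) (Z(a, R) = (R + 69)*a + a = (69 + R)*a + a = a*(69 + R) + a = a + a*(69 + R))
s(O) = (-79 + O)/(189 + O)
Z(46, 152)/(-32198) + s(-174)/(-26671) = (46*(70 + 152))/(-32198) + ((-79 - 174)/(189 - 174))/(-26671) = (46*222)*(-1/32198) + (-253/15)*(-1/26671) = 10212*(-1/32198) + ((1/15)*(-253))*(-1/26671) = -5106/16099 - 253/15*(-1/26671) = -5106/16099 + 253/400065 = -2038658843/6440646435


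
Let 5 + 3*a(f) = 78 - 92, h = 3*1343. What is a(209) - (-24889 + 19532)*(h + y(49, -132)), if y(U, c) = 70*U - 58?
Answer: 118941452/3 ≈ 3.9647e+7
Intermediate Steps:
h = 4029
y(U, c) = -58 + 70*U
a(f) = -19/3 (a(f) = -5/3 + (78 - 92)/3 = -5/3 + (⅓)*(-14) = -5/3 - 14/3 = -19/3)
a(209) - (-24889 + 19532)*(h + y(49, -132)) = -19/3 - (-24889 + 19532)*(4029 + (-58 + 70*49)) = -19/3 - (-5357)*(4029 + (-58 + 3430)) = -19/3 - (-5357)*(4029 + 3372) = -19/3 - (-5357)*7401 = -19/3 - 1*(-39647157) = -19/3 + 39647157 = 118941452/3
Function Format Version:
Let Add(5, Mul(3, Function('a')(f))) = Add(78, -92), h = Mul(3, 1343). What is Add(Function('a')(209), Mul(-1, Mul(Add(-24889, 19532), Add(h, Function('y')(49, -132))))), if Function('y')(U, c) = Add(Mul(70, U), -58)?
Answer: Rational(118941452, 3) ≈ 3.9647e+7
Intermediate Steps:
h = 4029
Function('y')(U, c) = Add(-58, Mul(70, U))
Function('a')(f) = Rational(-19, 3) (Function('a')(f) = Add(Rational(-5, 3), Mul(Rational(1, 3), Add(78, -92))) = Add(Rational(-5, 3), Mul(Rational(1, 3), -14)) = Add(Rational(-5, 3), Rational(-14, 3)) = Rational(-19, 3))
Add(Function('a')(209), Mul(-1, Mul(Add(-24889, 19532), Add(h, Function('y')(49, -132))))) = Add(Rational(-19, 3), Mul(-1, Mul(Add(-24889, 19532), Add(4029, Add(-58, Mul(70, 49)))))) = Add(Rational(-19, 3), Mul(-1, Mul(-5357, Add(4029, Add(-58, 3430))))) = Add(Rational(-19, 3), Mul(-1, Mul(-5357, Add(4029, 3372)))) = Add(Rational(-19, 3), Mul(-1, Mul(-5357, 7401))) = Add(Rational(-19, 3), Mul(-1, -39647157)) = Add(Rational(-19, 3), 39647157) = Rational(118941452, 3)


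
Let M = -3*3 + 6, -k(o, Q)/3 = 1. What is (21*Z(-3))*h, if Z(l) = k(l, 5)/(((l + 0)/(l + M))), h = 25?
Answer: -3150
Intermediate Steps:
k(o, Q) = -3 (k(o, Q) = -3*1 = -3)
M = -3 (M = -9 + 6 = -3)
Z(l) = -3*(-3 + l)/l (Z(l) = -3*(l - 3)/(l + 0) = -3*(-3 + l)/l)
(21*Z(-3))*h = (21*(-3 + 9/(-3)))*25 = (21*(-3 + 9*(-⅓)))*25 = (21*(-3 - 3))*25 = (21*(-6))*25 = -126*25 = -3150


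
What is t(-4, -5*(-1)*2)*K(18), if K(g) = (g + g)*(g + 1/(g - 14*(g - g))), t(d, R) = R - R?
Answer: 0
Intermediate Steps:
t(d, R) = 0
K(g) = 2*g*(g + 1/g) (K(g) = (2*g)*(g + 1/(g - 14*0)) = (2*g)*(g + 1/(g + 0)) = (2*g)*(g + 1/g) = 2*g*(g + 1/g))
t(-4, -5*(-1)*2)*K(18) = 0*(2 + 2*18²) = 0*(2 + 2*324) = 0*(2 + 648) = 0*650 = 0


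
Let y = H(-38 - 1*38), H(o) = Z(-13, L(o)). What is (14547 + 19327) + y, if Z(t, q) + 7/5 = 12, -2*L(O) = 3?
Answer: 169423/5 ≈ 33885.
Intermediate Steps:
L(O) = -3/2 (L(O) = -½*3 = -3/2)
Z(t, q) = 53/5 (Z(t, q) = -7/5 + 12 = 53/5)
H(o) = 53/5
y = 53/5 ≈ 10.600
(14547 + 19327) + y = (14547 + 19327) + 53/5 = 33874 + 53/5 = 169423/5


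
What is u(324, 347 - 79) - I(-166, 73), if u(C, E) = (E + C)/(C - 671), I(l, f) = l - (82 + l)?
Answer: 27862/347 ≈ 80.294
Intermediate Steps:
I(l, f) = -82 (I(l, f) = l + (-82 - l) = -82)
u(C, E) = (C + E)/(-671 + C)
u(324, 347 - 79) - I(-166, 73) = (324 + (347 - 79))/(-671 + 324) - 1*(-82) = (324 + 268)/(-347) + 82 = -1/347*592 + 82 = -592/347 + 82 = 27862/347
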